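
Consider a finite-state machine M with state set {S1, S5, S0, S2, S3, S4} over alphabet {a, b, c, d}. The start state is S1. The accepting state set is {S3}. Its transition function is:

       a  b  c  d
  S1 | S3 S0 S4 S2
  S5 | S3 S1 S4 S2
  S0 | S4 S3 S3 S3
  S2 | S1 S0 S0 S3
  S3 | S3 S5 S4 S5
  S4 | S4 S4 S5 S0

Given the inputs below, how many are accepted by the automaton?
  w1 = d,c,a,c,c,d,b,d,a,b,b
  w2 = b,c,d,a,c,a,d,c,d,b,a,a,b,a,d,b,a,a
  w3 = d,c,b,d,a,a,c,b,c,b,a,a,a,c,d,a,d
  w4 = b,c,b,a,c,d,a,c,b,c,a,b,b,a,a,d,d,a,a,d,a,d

w1: S1 → S2 → S0 → S4 → S5 → S4 → S0 → S3 → S5 → S3 → S5 → S1  → end S1, rejected
w2: S1 → S0 → S3 → S5 → S3 → S4 → S4 → S0 → S3 → S5 → S1 → S3 → S3 → S5 → S3 → S5 → S1 → S3 → S3  → end S3, accepted
w3: S1 → S2 → S0 → S3 → S5 → S3 → S3 → S4 → S4 → S5 → S1 → S3 → S3 → S3 → S4 → S0 → S4 → S0  → end S0, rejected
w4: S1 → S0 → S3 → S5 → S3 → S4 → S0 → S4 → S5 → S1 → S4 → S4 → S4 → S4 → S4 → S4 → S0 → S3 → S3 → S3 → S5 → S3 → S5  → end S5, rejected

1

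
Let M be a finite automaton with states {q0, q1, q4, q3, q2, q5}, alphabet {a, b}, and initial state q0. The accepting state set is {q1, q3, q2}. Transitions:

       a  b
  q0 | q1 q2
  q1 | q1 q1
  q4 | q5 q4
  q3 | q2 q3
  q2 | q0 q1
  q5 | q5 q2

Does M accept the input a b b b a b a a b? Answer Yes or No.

q0 → q1 → q1 → q1 → q1 → q1 → q1 → q1 → q1 → q1
End state q1 is accepting.

Yes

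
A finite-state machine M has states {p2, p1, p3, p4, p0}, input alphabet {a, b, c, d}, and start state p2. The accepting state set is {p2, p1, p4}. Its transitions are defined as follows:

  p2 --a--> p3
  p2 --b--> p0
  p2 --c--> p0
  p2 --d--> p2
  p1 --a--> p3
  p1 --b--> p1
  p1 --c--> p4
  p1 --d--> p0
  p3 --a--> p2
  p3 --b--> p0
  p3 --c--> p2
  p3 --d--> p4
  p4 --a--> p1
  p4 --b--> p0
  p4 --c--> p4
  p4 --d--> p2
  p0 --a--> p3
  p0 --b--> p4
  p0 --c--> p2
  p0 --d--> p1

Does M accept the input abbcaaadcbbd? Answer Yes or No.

Yes

Trace: p2 -a-> p3 -b-> p0 -b-> p4 -c-> p4 -a-> p1 -a-> p3 -a-> p2 -d-> p2 -c-> p0 -b-> p4 -b-> p0 -d-> p1
End state p1 is accepting.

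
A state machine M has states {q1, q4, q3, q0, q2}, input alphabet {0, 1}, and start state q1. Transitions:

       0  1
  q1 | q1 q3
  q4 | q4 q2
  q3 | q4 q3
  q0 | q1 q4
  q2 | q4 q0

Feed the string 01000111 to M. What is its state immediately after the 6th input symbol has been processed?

q2

start at q1
read '0': q1 → q1
read '1': q1 → q3
read '0': q3 → q4
read '0': q4 → q4
read '0': q4 → q4
read '1': q4 → q2
After 6 symbols: q2.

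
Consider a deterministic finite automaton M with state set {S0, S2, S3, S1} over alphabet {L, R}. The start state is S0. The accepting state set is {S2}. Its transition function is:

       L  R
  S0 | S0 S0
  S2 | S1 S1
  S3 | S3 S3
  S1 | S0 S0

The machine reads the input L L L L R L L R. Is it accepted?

start at S0
read 'L': S0 → S0
read 'L': S0 → S0
read 'L': S0 → S0
read 'L': S0 → S0
read 'R': S0 → S0
read 'L': S0 → S0
read 'L': S0 → S0
read 'R': S0 → S0
End state S0 is not accepting.

No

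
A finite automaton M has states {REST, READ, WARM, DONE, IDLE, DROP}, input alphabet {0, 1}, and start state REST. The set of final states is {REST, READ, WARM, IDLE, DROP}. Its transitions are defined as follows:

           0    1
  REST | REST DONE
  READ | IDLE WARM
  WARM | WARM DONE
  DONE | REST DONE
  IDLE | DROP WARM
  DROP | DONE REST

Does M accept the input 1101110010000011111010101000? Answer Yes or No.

Trace: REST -1-> DONE -1-> DONE -0-> REST -1-> DONE -1-> DONE -1-> DONE -0-> REST -0-> REST -1-> DONE -0-> REST -0-> REST -0-> REST -0-> REST -0-> REST -1-> DONE -1-> DONE -1-> DONE -1-> DONE -1-> DONE -0-> REST -1-> DONE -0-> REST -1-> DONE -0-> REST -1-> DONE -0-> REST -0-> REST -0-> REST
End state REST is accepting.

Yes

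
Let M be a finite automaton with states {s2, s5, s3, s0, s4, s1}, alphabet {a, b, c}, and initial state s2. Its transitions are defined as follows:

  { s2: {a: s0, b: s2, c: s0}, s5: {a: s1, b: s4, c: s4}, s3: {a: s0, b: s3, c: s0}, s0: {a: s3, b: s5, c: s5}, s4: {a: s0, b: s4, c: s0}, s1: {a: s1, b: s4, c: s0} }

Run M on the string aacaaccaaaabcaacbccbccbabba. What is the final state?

Trace: s2 -a-> s0 -a-> s3 -c-> s0 -a-> s3 -a-> s0 -c-> s5 -c-> s4 -a-> s0 -a-> s3 -a-> s0 -a-> s3 -b-> s3 -c-> s0 -a-> s3 -a-> s0 -c-> s5 -b-> s4 -c-> s0 -c-> s5 -b-> s4 -c-> s0 -c-> s5 -b-> s4 -a-> s0 -b-> s5 -b-> s4 -a-> s0

s0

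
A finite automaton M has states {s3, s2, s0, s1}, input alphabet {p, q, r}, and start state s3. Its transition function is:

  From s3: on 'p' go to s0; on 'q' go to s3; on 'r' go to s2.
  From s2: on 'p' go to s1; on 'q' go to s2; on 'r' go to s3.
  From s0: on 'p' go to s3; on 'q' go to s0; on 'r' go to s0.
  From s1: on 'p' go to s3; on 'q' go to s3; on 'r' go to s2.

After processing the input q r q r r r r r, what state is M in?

s3 → s3 → s2 → s2 → s3 → s2 → s3 → s2 → s3

s3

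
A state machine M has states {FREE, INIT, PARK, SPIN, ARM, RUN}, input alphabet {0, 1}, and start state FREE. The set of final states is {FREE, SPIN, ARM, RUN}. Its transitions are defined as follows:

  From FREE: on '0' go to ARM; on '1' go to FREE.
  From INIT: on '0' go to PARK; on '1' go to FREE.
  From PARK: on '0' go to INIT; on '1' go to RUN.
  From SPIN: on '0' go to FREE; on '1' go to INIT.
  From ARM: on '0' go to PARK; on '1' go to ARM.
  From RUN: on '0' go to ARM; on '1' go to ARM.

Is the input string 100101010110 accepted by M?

No

start at FREE
read '1': FREE → FREE
read '0': FREE → ARM
read '0': ARM → PARK
read '1': PARK → RUN
read '0': RUN → ARM
read '1': ARM → ARM
read '0': ARM → PARK
read '1': PARK → RUN
read '0': RUN → ARM
read '1': ARM → ARM
read '1': ARM → ARM
read '0': ARM → PARK
End state PARK is not accepting.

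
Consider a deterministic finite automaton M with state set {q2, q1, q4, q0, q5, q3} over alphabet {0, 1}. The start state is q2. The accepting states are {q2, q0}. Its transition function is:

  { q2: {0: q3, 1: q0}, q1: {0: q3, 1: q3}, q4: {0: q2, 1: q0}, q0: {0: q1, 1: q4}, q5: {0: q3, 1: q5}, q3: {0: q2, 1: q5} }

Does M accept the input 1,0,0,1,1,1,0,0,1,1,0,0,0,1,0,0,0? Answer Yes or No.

start at q2
read '1': q2 → q0
read '0': q0 → q1
read '0': q1 → q3
read '1': q3 → q5
read '1': q5 → q5
read '1': q5 → q5
read '0': q5 → q3
read '0': q3 → q2
read '1': q2 → q0
read '1': q0 → q4
read '0': q4 → q2
read '0': q2 → q3
read '0': q3 → q2
read '1': q2 → q0
read '0': q0 → q1
read '0': q1 → q3
read '0': q3 → q2
End state q2 is accepting.

Yes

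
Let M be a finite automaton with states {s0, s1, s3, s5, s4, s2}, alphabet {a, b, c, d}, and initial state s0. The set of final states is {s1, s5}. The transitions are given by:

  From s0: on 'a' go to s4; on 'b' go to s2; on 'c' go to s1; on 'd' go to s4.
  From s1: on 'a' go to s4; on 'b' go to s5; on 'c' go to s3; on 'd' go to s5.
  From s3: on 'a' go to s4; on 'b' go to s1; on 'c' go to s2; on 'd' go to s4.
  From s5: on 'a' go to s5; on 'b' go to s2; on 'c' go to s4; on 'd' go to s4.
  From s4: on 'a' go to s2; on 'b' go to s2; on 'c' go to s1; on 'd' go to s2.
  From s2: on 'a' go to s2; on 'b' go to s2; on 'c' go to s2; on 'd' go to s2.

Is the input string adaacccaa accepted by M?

No

s0 → s4 → s2 → s2 → s2 → s2 → s2 → s2 → s2 → s2
End state s2 is not accepting.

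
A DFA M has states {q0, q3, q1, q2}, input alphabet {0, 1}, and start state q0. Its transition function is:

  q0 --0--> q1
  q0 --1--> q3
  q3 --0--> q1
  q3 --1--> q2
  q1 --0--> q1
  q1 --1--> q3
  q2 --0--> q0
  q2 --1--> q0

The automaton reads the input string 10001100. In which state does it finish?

q1

Trace: q0 -1-> q3 -0-> q1 -0-> q1 -0-> q1 -1-> q3 -1-> q2 -0-> q0 -0-> q1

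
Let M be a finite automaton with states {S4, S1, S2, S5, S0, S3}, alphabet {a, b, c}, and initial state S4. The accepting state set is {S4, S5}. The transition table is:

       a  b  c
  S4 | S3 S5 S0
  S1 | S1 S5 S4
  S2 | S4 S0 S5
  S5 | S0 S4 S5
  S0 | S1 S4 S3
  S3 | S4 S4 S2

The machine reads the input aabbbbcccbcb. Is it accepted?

start at S4
read 'a': S4 → S3
read 'a': S3 → S4
read 'b': S4 → S5
read 'b': S5 → S4
read 'b': S4 → S5
read 'b': S5 → S4
read 'c': S4 → S0
read 'c': S0 → S3
read 'c': S3 → S2
read 'b': S2 → S0
read 'c': S0 → S3
read 'b': S3 → S4
End state S4 is accepting.

Yes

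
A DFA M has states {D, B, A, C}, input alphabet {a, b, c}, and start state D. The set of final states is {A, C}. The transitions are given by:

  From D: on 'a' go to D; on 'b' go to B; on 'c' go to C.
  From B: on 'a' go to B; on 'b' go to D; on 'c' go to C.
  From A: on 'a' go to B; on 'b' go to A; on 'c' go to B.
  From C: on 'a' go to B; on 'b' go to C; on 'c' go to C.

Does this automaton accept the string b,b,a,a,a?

Trace: D -b-> B -b-> D -a-> D -a-> D -a-> D
End state D is not accepting.

No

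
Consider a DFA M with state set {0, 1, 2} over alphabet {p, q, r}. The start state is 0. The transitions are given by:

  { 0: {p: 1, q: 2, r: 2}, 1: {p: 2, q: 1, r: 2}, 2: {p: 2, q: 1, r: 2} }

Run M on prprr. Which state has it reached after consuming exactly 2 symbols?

0 → 1 → 2
After 2 symbols: 2.

2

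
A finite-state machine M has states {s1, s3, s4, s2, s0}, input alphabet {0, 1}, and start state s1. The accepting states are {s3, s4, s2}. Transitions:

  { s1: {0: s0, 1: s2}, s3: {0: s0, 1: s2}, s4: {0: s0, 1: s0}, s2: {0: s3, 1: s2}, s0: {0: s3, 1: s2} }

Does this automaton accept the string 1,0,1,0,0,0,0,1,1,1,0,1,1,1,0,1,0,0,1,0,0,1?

Yes

Trace: s1 -1-> s2 -0-> s3 -1-> s2 -0-> s3 -0-> s0 -0-> s3 -0-> s0 -1-> s2 -1-> s2 -1-> s2 -0-> s3 -1-> s2 -1-> s2 -1-> s2 -0-> s3 -1-> s2 -0-> s3 -0-> s0 -1-> s2 -0-> s3 -0-> s0 -1-> s2
End state s2 is accepting.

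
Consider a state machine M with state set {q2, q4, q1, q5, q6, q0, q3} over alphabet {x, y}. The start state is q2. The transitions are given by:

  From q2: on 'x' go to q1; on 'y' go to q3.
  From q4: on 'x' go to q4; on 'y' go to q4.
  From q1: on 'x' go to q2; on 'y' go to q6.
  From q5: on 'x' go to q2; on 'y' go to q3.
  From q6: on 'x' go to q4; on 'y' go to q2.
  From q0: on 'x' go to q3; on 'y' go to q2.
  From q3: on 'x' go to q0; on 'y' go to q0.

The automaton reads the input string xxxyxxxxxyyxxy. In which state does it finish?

start at q2
read 'x': q2 → q1
read 'x': q1 → q2
read 'x': q2 → q1
read 'y': q1 → q6
read 'x': q6 → q4
read 'x': q4 → q4
read 'x': q4 → q4
read 'x': q4 → q4
read 'x': q4 → q4
read 'y': q4 → q4
read 'y': q4 → q4
read 'x': q4 → q4
read 'x': q4 → q4
read 'y': q4 → q4

q4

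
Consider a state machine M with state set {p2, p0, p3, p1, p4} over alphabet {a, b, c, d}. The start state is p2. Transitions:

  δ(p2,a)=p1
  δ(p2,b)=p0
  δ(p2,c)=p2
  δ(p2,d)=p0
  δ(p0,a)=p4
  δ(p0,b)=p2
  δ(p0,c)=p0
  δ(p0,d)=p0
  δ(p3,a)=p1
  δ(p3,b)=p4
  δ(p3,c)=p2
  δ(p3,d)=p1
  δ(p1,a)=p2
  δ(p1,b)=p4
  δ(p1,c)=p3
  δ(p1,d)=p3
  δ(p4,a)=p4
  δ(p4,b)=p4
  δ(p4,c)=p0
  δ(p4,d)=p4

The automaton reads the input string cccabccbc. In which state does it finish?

start at p2
read 'c': p2 → p2
read 'c': p2 → p2
read 'c': p2 → p2
read 'a': p2 → p1
read 'b': p1 → p4
read 'c': p4 → p0
read 'c': p0 → p0
read 'b': p0 → p2
read 'c': p2 → p2

p2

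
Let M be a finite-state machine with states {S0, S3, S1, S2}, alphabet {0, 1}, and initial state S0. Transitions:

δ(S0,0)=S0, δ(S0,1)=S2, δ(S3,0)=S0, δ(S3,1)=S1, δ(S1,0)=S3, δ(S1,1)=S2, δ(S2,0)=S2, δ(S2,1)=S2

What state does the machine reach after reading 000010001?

Trace: S0 -0-> S0 -0-> S0 -0-> S0 -0-> S0 -1-> S2 -0-> S2 -0-> S2 -0-> S2 -1-> S2

S2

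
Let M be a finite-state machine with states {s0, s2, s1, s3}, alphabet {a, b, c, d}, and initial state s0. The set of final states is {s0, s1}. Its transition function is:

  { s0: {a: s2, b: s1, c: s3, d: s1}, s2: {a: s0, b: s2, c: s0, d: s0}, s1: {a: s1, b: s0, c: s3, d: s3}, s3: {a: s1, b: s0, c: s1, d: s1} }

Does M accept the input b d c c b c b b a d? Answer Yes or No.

No

Trace: s0 -b-> s1 -d-> s3 -c-> s1 -c-> s3 -b-> s0 -c-> s3 -b-> s0 -b-> s1 -a-> s1 -d-> s3
End state s3 is not accepting.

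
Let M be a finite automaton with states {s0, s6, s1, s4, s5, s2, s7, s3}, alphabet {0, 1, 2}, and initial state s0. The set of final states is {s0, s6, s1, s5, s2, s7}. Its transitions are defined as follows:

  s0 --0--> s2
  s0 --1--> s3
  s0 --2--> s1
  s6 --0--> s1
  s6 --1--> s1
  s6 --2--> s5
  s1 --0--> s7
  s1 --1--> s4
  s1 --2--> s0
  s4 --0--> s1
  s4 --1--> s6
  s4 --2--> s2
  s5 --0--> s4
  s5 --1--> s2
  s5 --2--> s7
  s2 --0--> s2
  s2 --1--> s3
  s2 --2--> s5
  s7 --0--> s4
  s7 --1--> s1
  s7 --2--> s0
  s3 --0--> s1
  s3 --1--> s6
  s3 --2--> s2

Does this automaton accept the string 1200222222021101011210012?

Trace: s0 -1-> s3 -2-> s2 -0-> s2 -0-> s2 -2-> s5 -2-> s7 -2-> s0 -2-> s1 -2-> s0 -2-> s1 -0-> s7 -2-> s0 -1-> s3 -1-> s6 -0-> s1 -1-> s4 -0-> s1 -1-> s4 -1-> s6 -2-> s5 -1-> s2 -0-> s2 -0-> s2 -1-> s3 -2-> s2
End state s2 is accepting.

Yes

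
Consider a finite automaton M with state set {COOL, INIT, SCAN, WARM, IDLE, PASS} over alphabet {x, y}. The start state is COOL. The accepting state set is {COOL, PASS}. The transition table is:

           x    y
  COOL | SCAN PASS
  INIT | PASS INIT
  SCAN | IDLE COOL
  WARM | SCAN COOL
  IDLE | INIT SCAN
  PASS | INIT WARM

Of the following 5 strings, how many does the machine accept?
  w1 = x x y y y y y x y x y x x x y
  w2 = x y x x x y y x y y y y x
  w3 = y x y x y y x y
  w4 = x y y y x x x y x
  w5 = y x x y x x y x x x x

w1:
  start at COOL
  read 'x': COOL → SCAN
  read 'x': SCAN → IDLE
  read 'y': IDLE → SCAN
  read 'y': SCAN → COOL
  read 'y': COOL → PASS
  read 'y': PASS → WARM
  read 'y': WARM → COOL
  read 'x': COOL → SCAN
  read 'y': SCAN → COOL
  read 'x': COOL → SCAN
  read 'y': SCAN → COOL
  read 'x': COOL → SCAN
  read 'x': SCAN → IDLE
  read 'x': IDLE → INIT
  read 'y': INIT → INIT
  end INIT, rejected
w2:
  start at COOL
  read 'x': COOL → SCAN
  read 'y': SCAN → COOL
  read 'x': COOL → SCAN
  read 'x': SCAN → IDLE
  read 'x': IDLE → INIT
  read 'y': INIT → INIT
  read 'y': INIT → INIT
  read 'x': INIT → PASS
  read 'y': PASS → WARM
  read 'y': WARM → COOL
  read 'y': COOL → PASS
  read 'y': PASS → WARM
  read 'x': WARM → SCAN
  end SCAN, rejected
w3:
  start at COOL
  read 'y': COOL → PASS
  read 'x': PASS → INIT
  read 'y': INIT → INIT
  read 'x': INIT → PASS
  read 'y': PASS → WARM
  read 'y': WARM → COOL
  read 'x': COOL → SCAN
  read 'y': SCAN → COOL
  end COOL, accepted
w4:
  start at COOL
  read 'x': COOL → SCAN
  read 'y': SCAN → COOL
  read 'y': COOL → PASS
  read 'y': PASS → WARM
  read 'x': WARM → SCAN
  read 'x': SCAN → IDLE
  read 'x': IDLE → INIT
  read 'y': INIT → INIT
  read 'x': INIT → PASS
  end PASS, accepted
w5:
  start at COOL
  read 'y': COOL → PASS
  read 'x': PASS → INIT
  read 'x': INIT → PASS
  read 'y': PASS → WARM
  read 'x': WARM → SCAN
  read 'x': SCAN → IDLE
  read 'y': IDLE → SCAN
  read 'x': SCAN → IDLE
  read 'x': IDLE → INIT
  read 'x': INIT → PASS
  read 'x': PASS → INIT
  end INIT, rejected

2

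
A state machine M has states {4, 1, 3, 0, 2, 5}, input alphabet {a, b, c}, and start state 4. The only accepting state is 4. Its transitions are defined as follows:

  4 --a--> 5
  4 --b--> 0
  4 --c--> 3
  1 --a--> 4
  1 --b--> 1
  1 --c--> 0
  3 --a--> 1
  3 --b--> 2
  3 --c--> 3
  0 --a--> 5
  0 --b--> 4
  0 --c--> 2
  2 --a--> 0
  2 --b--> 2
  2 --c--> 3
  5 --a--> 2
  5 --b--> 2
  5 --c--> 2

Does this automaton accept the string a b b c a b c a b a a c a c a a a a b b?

Trace: 4 -a-> 5 -b-> 2 -b-> 2 -c-> 3 -a-> 1 -b-> 1 -c-> 0 -a-> 5 -b-> 2 -a-> 0 -a-> 5 -c-> 2 -a-> 0 -c-> 2 -a-> 0 -a-> 5 -a-> 2 -a-> 0 -b-> 4 -b-> 0
End state 0 is not accepting.

No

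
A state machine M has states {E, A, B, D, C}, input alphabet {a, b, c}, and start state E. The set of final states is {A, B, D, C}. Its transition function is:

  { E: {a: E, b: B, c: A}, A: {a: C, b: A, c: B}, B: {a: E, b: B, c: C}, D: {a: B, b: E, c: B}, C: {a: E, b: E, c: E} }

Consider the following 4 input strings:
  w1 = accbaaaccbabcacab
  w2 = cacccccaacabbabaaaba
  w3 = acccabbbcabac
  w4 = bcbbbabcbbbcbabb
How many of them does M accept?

w1:
  start at E
  read 'a': E → E
  read 'c': E → A
  read 'c': A → B
  read 'b': B → B
  read 'a': B → E
  read 'a': E → E
  read 'a': E → E
  read 'c': E → A
  read 'c': A → B
  read 'b': B → B
  read 'a': B → E
  read 'b': E → B
  read 'c': B → C
  read 'a': C → E
  read 'c': E → A
  read 'a': A → C
  read 'b': C → E
  end E, rejected
w2:
  start at E
  read 'c': E → A
  read 'a': A → C
  read 'c': C → E
  read 'c': E → A
  read 'c': A → B
  read 'c': B → C
  read 'c': C → E
  read 'a': E → E
  read 'a': E → E
  read 'c': E → A
  read 'a': A → C
  read 'b': C → E
  read 'b': E → B
  read 'a': B → E
  read 'b': E → B
  read 'a': B → E
  read 'a': E → E
  read 'a': E → E
  read 'b': E → B
  read 'a': B → E
  end E, rejected
w3:
  start at E
  read 'a': E → E
  read 'c': E → A
  read 'c': A → B
  read 'c': B → C
  read 'a': C → E
  read 'b': E → B
  read 'b': B → B
  read 'b': B → B
  read 'c': B → C
  read 'a': C → E
  read 'b': E → B
  read 'a': B → E
  read 'c': E → A
  end A, accepted
w4:
  start at E
  read 'b': E → B
  read 'c': B → C
  read 'b': C → E
  read 'b': E → B
  read 'b': B → B
  read 'a': B → E
  read 'b': E → B
  read 'c': B → C
  read 'b': C → E
  read 'b': E → B
  read 'b': B → B
  read 'c': B → C
  read 'b': C → E
  read 'a': E → E
  read 'b': E → B
  read 'b': B → B
  end B, accepted

2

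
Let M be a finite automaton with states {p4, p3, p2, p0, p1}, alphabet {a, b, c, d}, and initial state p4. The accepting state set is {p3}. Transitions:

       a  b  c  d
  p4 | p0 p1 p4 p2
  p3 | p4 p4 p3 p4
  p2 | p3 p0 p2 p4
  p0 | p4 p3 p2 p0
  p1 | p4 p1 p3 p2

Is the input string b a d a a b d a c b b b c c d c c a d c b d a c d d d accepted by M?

No

Trace: p4 -b-> p1 -a-> p4 -d-> p2 -a-> p3 -a-> p4 -b-> p1 -d-> p2 -a-> p3 -c-> p3 -b-> p4 -b-> p1 -b-> p1 -c-> p3 -c-> p3 -d-> p4 -c-> p4 -c-> p4 -a-> p0 -d-> p0 -c-> p2 -b-> p0 -d-> p0 -a-> p4 -c-> p4 -d-> p2 -d-> p4 -d-> p2
End state p2 is not accepting.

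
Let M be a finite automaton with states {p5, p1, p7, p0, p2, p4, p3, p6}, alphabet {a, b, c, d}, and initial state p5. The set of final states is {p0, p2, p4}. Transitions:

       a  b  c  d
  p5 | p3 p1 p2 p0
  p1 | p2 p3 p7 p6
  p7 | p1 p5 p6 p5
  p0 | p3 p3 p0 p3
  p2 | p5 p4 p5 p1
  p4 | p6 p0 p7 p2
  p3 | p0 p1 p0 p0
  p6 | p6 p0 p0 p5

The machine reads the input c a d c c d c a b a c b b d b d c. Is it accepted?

Yes

p5 → p2 → p5 → p0 → p0 → p0 → p3 → p0 → p3 → p1 → p2 → p5 → p1 → p3 → p0 → p3 → p0 → p0
End state p0 is accepting.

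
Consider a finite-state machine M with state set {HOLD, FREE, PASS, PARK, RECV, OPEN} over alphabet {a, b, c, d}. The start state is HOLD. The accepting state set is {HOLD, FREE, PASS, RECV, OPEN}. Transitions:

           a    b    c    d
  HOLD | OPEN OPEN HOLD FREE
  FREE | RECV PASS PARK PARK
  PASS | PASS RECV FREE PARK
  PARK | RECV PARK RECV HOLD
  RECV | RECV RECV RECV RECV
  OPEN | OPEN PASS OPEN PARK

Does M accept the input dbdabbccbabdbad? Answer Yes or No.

Yes

start at HOLD
read 'd': HOLD → FREE
read 'b': FREE → PASS
read 'd': PASS → PARK
read 'a': PARK → RECV
read 'b': RECV → RECV
read 'b': RECV → RECV
read 'c': RECV → RECV
read 'c': RECV → RECV
read 'b': RECV → RECV
read 'a': RECV → RECV
read 'b': RECV → RECV
read 'd': RECV → RECV
read 'b': RECV → RECV
read 'a': RECV → RECV
read 'd': RECV → RECV
End state RECV is accepting.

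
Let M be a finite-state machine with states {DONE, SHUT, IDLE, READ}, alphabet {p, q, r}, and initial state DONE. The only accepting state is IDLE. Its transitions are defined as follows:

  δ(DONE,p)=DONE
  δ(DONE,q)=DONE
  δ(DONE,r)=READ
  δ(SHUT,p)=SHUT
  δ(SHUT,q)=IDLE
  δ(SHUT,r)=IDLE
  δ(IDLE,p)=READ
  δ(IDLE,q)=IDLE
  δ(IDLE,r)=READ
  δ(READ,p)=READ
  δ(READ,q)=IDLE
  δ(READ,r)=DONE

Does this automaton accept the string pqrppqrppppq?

Yes

Trace: DONE -p-> DONE -q-> DONE -r-> READ -p-> READ -p-> READ -q-> IDLE -r-> READ -p-> READ -p-> READ -p-> READ -p-> READ -q-> IDLE
End state IDLE is accepting.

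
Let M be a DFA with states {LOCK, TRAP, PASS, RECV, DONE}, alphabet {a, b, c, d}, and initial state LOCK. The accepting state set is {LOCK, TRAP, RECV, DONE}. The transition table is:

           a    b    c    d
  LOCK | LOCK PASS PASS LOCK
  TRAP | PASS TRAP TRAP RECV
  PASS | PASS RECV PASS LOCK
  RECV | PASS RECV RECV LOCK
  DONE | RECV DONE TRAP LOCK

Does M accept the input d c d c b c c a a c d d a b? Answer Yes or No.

No

LOCK → LOCK → PASS → LOCK → PASS → RECV → RECV → RECV → PASS → PASS → PASS → LOCK → LOCK → LOCK → PASS
End state PASS is not accepting.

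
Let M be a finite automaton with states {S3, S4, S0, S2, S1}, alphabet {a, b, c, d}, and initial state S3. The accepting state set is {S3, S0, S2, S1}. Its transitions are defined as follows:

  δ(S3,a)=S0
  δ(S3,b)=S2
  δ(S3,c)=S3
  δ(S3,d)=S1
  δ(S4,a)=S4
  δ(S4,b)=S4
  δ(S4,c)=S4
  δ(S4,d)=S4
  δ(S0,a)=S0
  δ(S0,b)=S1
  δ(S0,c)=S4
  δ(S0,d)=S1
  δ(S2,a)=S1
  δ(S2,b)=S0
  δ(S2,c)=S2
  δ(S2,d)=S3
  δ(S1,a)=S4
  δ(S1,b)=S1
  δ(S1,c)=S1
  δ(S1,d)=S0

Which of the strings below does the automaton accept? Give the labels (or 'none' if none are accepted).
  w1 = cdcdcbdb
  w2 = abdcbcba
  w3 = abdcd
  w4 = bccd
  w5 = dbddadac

w1:
  start at S3
  read 'c': S3 → S3
  read 'd': S3 → S1
  read 'c': S1 → S1
  read 'd': S1 → S0
  read 'c': S0 → S4
  read 'b': S4 → S4
  read 'd': S4 → S4
  read 'b': S4 → S4
  end S4, rejected
w2:
  start at S3
  read 'a': S3 → S0
  read 'b': S0 → S1
  read 'd': S1 → S0
  read 'c': S0 → S4
  read 'b': S4 → S4
  read 'c': S4 → S4
  read 'b': S4 → S4
  read 'a': S4 → S4
  end S4, rejected
w3:
  start at S3
  read 'a': S3 → S0
  read 'b': S0 → S1
  read 'd': S1 → S0
  read 'c': S0 → S4
  read 'd': S4 → S4
  end S4, rejected
w4:
  start at S3
  read 'b': S3 → S2
  read 'c': S2 → S2
  read 'c': S2 → S2
  read 'd': S2 → S3
  end S3, accepted
w5:
  start at S3
  read 'd': S3 → S1
  read 'b': S1 → S1
  read 'd': S1 → S0
  read 'd': S0 → S1
  read 'a': S1 → S4
  read 'd': S4 → S4
  read 'a': S4 → S4
  read 'c': S4 → S4
  end S4, rejected

w4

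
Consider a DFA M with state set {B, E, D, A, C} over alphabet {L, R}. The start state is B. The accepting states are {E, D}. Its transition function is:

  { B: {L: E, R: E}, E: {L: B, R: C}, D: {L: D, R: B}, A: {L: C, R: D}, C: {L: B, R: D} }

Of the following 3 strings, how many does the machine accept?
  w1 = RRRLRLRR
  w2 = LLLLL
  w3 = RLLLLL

2

w1: Trace: B -R-> E -R-> C -R-> D -L-> D -R-> B -L-> E -R-> C -R-> D  → end D, accepted
w2: Trace: B -L-> E -L-> B -L-> E -L-> B -L-> E  → end E, accepted
w3: Trace: B -R-> E -L-> B -L-> E -L-> B -L-> E -L-> B  → end B, rejected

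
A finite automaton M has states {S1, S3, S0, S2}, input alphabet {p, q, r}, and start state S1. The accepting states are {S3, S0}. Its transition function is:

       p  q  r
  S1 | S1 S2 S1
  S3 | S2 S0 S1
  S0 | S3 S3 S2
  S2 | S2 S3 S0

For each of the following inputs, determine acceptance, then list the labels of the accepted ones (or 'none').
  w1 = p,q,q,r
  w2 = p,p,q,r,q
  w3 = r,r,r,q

w1: S1 → S1 → S2 → S3 → S1  → end S1, rejected
w2: S1 → S1 → S1 → S2 → S0 → S3  → end S3, accepted
w3: S1 → S1 → S1 → S1 → S2  → end S2, rejected

w2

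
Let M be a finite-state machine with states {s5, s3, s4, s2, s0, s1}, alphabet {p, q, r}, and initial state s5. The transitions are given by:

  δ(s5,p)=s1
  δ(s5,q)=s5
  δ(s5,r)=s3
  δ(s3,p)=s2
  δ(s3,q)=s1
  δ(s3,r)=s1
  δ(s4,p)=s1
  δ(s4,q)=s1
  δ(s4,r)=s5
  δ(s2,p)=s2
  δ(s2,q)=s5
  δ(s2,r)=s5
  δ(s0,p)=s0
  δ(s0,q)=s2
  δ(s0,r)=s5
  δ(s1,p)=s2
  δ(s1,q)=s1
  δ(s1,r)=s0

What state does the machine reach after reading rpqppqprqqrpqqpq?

Trace: s5 -r-> s3 -p-> s2 -q-> s5 -p-> s1 -p-> s2 -q-> s5 -p-> s1 -r-> s0 -q-> s2 -q-> s5 -r-> s3 -p-> s2 -q-> s5 -q-> s5 -p-> s1 -q-> s1

s1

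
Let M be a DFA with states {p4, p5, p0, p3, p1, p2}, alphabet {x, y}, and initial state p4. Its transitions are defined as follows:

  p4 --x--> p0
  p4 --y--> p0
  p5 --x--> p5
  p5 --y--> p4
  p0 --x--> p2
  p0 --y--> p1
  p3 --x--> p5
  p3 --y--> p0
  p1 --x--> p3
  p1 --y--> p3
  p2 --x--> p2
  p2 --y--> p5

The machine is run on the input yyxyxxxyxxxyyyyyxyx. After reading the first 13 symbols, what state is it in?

p0

Trace: p4 -y-> p0 -y-> p1 -x-> p3 -y-> p0 -x-> p2 -x-> p2 -x-> p2 -y-> p5 -x-> p5 -x-> p5 -x-> p5 -y-> p4 -y-> p0
After 13 symbols: p0.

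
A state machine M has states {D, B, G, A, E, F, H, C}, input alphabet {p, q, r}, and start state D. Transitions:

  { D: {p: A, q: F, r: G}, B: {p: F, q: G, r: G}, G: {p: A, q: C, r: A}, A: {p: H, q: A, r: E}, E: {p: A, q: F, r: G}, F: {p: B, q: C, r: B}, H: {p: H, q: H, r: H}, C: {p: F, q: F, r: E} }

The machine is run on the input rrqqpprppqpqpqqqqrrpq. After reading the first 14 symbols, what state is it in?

start at D
read 'r': D → G
read 'r': G → A
read 'q': A → A
read 'q': A → A
read 'p': A → H
read 'p': H → H
read 'r': H → H
read 'p': H → H
read 'p': H → H
read 'q': H → H
read 'p': H → H
read 'q': H → H
read 'p': H → H
read 'q': H → H
After 14 symbols: H.

H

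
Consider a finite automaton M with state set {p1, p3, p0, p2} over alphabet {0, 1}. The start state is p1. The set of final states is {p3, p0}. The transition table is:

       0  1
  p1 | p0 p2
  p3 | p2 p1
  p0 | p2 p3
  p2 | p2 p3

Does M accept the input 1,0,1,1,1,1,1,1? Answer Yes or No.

No

p1 → p2 → p2 → p3 → p1 → p2 → p3 → p1 → p2
End state p2 is not accepting.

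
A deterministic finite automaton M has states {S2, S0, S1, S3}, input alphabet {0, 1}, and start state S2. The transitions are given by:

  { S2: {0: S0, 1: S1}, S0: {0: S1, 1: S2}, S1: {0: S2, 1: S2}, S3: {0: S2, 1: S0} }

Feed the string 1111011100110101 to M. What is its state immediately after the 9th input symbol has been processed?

Trace: S2 -1-> S1 -1-> S2 -1-> S1 -1-> S2 -0-> S0 -1-> S2 -1-> S1 -1-> S2 -0-> S0
After 9 symbols: S0.

S0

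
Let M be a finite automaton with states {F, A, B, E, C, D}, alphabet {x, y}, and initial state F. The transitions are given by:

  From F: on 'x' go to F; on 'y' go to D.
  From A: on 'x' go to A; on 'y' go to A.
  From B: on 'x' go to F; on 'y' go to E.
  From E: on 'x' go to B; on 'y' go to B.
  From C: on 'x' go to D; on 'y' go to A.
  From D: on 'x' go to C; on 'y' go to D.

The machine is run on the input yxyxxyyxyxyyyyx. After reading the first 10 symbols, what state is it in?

F → D → C → A → A → A → A → A → A → A → A
After 10 symbols: A.

A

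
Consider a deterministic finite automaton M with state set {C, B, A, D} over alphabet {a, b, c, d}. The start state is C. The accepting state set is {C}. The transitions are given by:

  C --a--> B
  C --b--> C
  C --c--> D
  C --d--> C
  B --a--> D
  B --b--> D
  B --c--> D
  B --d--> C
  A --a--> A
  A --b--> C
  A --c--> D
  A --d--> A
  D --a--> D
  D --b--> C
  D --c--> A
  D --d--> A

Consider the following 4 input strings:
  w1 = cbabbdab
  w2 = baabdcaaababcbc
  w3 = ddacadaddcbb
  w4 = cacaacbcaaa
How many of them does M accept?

1

w1: Trace: C -c-> D -b-> C -a-> B -b-> D -b-> C -d-> C -a-> B -b-> D  → end D, rejected
w2: Trace: C -b-> C -a-> B -a-> D -b-> C -d-> C -c-> D -a-> D -a-> D -a-> D -b-> C -a-> B -b-> D -c-> A -b-> C -c-> D  → end D, rejected
w3: Trace: C -d-> C -d-> C -a-> B -c-> D -a-> D -d-> A -a-> A -d-> A -d-> A -c-> D -b-> C -b-> C  → end C, accepted
w4: Trace: C -c-> D -a-> D -c-> A -a-> A -a-> A -c-> D -b-> C -c-> D -a-> D -a-> D -a-> D  → end D, rejected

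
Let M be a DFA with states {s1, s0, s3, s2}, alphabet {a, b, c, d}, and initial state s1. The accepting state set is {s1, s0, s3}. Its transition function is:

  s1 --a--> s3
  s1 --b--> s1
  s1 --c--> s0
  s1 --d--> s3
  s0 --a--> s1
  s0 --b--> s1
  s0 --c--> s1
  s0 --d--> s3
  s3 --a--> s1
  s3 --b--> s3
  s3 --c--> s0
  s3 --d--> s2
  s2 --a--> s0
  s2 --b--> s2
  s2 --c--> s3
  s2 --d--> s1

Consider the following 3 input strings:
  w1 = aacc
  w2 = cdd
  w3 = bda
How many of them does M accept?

w1: Trace: s1 -a-> s3 -a-> s1 -c-> s0 -c-> s1  → end s1, accepted
w2: Trace: s1 -c-> s0 -d-> s3 -d-> s2  → end s2, rejected
w3: Trace: s1 -b-> s1 -d-> s3 -a-> s1  → end s1, accepted

2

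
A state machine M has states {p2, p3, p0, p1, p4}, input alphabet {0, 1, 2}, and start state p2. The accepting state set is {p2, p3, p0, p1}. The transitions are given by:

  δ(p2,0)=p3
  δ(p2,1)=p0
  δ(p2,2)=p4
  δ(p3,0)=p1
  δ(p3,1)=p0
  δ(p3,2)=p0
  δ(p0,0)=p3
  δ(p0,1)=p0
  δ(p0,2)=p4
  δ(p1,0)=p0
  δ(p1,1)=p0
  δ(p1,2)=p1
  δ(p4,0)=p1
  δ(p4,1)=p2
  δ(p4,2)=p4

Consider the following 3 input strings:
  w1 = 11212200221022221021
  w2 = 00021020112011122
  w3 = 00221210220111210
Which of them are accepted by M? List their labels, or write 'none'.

w1: Trace: p2 -1-> p0 -1-> p0 -2-> p4 -1-> p2 -2-> p4 -2-> p4 -0-> p1 -0-> p0 -2-> p4 -2-> p4 -1-> p2 -0-> p3 -2-> p0 -2-> p4 -2-> p4 -2-> p4 -1-> p2 -0-> p3 -2-> p0 -1-> p0  → end p0, accepted
w2: Trace: p2 -0-> p3 -0-> p1 -0-> p0 -2-> p4 -1-> p2 -0-> p3 -2-> p0 -0-> p3 -1-> p0 -1-> p0 -2-> p4 -0-> p1 -1-> p0 -1-> p0 -1-> p0 -2-> p4 -2-> p4  → end p4, rejected
w3: Trace: p2 -0-> p3 -0-> p1 -2-> p1 -2-> p1 -1-> p0 -2-> p4 -1-> p2 -0-> p3 -2-> p0 -2-> p4 -0-> p1 -1-> p0 -1-> p0 -1-> p0 -2-> p4 -1-> p2 -0-> p3  → end p3, accepted

w1, w3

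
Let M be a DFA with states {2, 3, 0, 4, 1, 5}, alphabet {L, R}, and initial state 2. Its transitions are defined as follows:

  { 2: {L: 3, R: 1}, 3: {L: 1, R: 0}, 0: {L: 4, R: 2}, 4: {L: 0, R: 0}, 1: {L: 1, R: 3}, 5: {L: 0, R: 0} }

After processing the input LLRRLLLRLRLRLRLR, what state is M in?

start at 2
read 'L': 2 → 3
read 'L': 3 → 1
read 'R': 1 → 3
read 'R': 3 → 0
read 'L': 0 → 4
read 'L': 4 → 0
read 'L': 0 → 4
read 'R': 4 → 0
read 'L': 0 → 4
read 'R': 4 → 0
read 'L': 0 → 4
read 'R': 4 → 0
read 'L': 0 → 4
read 'R': 4 → 0
read 'L': 0 → 4
read 'R': 4 → 0

0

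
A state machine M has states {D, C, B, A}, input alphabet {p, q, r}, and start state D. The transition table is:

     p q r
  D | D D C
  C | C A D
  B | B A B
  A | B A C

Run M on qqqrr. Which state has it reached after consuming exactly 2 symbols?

D

start at D
read 'q': D → D
read 'q': D → D
After 2 symbols: D.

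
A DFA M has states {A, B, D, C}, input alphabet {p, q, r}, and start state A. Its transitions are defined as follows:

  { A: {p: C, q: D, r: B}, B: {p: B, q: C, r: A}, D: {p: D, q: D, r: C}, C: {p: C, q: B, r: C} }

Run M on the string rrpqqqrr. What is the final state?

A → B → A → C → B → C → B → A → B

B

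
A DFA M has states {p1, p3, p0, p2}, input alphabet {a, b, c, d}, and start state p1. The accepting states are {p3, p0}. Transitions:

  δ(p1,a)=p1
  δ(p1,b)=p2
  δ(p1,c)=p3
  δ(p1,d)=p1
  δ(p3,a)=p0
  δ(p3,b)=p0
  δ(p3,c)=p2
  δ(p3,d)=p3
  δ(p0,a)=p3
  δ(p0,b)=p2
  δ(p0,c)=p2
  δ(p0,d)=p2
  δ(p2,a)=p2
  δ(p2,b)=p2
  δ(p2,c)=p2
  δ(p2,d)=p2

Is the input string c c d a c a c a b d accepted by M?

Trace: p1 -c-> p3 -c-> p2 -d-> p2 -a-> p2 -c-> p2 -a-> p2 -c-> p2 -a-> p2 -b-> p2 -d-> p2
End state p2 is not accepting.

No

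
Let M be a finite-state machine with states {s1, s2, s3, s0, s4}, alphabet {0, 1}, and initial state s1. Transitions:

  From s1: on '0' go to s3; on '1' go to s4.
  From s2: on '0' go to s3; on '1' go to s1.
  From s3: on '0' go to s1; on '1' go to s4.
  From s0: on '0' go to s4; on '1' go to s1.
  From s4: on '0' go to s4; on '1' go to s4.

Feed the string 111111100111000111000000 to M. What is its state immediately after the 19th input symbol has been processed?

s1 → s4 → s4 → s4 → s4 → s4 → s4 → s4 → s4 → s4 → s4 → s4 → s4 → s4 → s4 → s4 → s4 → s4 → s4 → s4
After 19 symbols: s4.

s4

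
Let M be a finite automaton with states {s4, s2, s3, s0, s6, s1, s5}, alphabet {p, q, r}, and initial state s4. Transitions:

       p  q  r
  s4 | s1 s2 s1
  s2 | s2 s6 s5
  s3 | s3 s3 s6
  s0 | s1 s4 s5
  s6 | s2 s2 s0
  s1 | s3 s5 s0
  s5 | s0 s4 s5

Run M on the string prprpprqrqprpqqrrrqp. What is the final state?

s1

Trace: s4 -p-> s1 -r-> s0 -p-> s1 -r-> s0 -p-> s1 -p-> s3 -r-> s6 -q-> s2 -r-> s5 -q-> s4 -p-> s1 -r-> s0 -p-> s1 -q-> s5 -q-> s4 -r-> s1 -r-> s0 -r-> s5 -q-> s4 -p-> s1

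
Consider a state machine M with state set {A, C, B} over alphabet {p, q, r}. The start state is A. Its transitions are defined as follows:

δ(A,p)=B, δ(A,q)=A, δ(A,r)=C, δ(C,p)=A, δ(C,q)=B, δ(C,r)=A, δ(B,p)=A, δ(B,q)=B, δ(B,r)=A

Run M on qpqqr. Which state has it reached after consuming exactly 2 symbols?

B

Trace: A -q-> A -p-> B
After 2 symbols: B.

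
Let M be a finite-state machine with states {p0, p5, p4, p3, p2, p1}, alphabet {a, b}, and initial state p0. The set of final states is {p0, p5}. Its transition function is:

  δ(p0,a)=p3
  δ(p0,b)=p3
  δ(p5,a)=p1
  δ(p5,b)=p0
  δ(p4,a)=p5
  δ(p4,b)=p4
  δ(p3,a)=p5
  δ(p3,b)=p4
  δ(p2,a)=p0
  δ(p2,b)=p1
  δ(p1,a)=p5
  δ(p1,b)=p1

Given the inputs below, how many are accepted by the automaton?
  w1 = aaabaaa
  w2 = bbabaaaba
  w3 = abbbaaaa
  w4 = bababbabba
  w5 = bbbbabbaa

w1: Trace: p0 -a-> p3 -a-> p5 -a-> p1 -b-> p1 -a-> p5 -a-> p1 -a-> p5  → end p5, accepted
w2: Trace: p0 -b-> p3 -b-> p4 -a-> p5 -b-> p0 -a-> p3 -a-> p5 -a-> p1 -b-> p1 -a-> p5  → end p5, accepted
w3: Trace: p0 -a-> p3 -b-> p4 -b-> p4 -b-> p4 -a-> p5 -a-> p1 -a-> p5 -a-> p1  → end p1, rejected
w4: Trace: p0 -b-> p3 -a-> p5 -b-> p0 -a-> p3 -b-> p4 -b-> p4 -a-> p5 -b-> p0 -b-> p3 -a-> p5  → end p5, accepted
w5: Trace: p0 -b-> p3 -b-> p4 -b-> p4 -b-> p4 -a-> p5 -b-> p0 -b-> p3 -a-> p5 -a-> p1  → end p1, rejected

3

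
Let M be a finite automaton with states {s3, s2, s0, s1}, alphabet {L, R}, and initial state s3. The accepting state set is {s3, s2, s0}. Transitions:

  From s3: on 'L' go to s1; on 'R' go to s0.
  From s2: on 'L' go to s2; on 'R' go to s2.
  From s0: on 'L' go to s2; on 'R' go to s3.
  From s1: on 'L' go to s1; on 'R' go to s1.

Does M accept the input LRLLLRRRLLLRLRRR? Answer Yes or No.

s3 → s1 → s1 → s1 → s1 → s1 → s1 → s1 → s1 → s1 → s1 → s1 → s1 → s1 → s1 → s1 → s1
End state s1 is not accepting.

No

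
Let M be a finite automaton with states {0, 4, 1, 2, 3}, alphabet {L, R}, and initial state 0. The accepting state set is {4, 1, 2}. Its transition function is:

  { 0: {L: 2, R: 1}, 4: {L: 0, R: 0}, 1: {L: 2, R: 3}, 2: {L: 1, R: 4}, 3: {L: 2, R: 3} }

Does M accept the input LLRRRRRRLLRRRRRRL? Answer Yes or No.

Yes

start at 0
read 'L': 0 → 2
read 'L': 2 → 1
read 'R': 1 → 3
read 'R': 3 → 3
read 'R': 3 → 3
read 'R': 3 → 3
read 'R': 3 → 3
read 'R': 3 → 3
read 'L': 3 → 2
read 'L': 2 → 1
read 'R': 1 → 3
read 'R': 3 → 3
read 'R': 3 → 3
read 'R': 3 → 3
read 'R': 3 → 3
read 'R': 3 → 3
read 'L': 3 → 2
End state 2 is accepting.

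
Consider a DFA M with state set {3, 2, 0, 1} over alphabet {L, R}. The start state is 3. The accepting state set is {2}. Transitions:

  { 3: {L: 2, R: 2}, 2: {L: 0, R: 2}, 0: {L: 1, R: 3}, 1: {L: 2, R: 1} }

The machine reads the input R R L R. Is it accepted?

3 → 2 → 2 → 0 → 3
End state 3 is not accepting.

No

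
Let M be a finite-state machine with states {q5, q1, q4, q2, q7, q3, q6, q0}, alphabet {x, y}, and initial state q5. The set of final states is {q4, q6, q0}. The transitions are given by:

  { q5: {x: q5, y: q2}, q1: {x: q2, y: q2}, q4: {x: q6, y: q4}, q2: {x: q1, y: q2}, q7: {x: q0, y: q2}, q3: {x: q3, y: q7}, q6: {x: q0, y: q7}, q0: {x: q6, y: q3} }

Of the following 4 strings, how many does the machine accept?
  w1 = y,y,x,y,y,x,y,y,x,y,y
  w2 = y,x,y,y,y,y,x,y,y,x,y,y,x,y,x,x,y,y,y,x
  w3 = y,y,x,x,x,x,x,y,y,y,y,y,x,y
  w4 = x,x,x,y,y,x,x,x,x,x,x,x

0

w1: q5 → q2 → q2 → q1 → q2 → q2 → q1 → q2 → q2 → q1 → q2 → q2  → end q2, rejected
w2: q5 → q2 → q1 → q2 → q2 → q2 → q2 → q1 → q2 → q2 → q1 → q2 → q2 → q1 → q2 → q1 → q2 → q2 → q2 → q2 → q1  → end q1, rejected
w3: q5 → q2 → q2 → q1 → q2 → q1 → q2 → q1 → q2 → q2 → q2 → q2 → q2 → q1 → q2  → end q2, rejected
w4: q5 → q5 → q5 → q5 → q2 → q2 → q1 → q2 → q1 → q2 → q1 → q2 → q1  → end q1, rejected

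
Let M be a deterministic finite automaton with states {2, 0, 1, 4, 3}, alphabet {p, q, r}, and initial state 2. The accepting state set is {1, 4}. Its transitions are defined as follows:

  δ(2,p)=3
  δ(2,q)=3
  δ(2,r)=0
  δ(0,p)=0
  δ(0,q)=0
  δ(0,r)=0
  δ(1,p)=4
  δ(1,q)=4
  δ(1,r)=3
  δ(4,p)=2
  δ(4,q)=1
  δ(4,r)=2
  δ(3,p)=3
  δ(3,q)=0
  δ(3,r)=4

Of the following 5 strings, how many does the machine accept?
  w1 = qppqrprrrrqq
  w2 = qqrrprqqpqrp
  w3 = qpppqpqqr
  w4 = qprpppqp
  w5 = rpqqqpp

0

w1: Trace: 2 -q-> 3 -p-> 3 -p-> 3 -q-> 0 -r-> 0 -p-> 0 -r-> 0 -r-> 0 -r-> 0 -r-> 0 -q-> 0 -q-> 0  → end 0, rejected
w2: Trace: 2 -q-> 3 -q-> 0 -r-> 0 -r-> 0 -p-> 0 -r-> 0 -q-> 0 -q-> 0 -p-> 0 -q-> 0 -r-> 0 -p-> 0  → end 0, rejected
w3: Trace: 2 -q-> 3 -p-> 3 -p-> 3 -p-> 3 -q-> 0 -p-> 0 -q-> 0 -q-> 0 -r-> 0  → end 0, rejected
w4: Trace: 2 -q-> 3 -p-> 3 -r-> 4 -p-> 2 -p-> 3 -p-> 3 -q-> 0 -p-> 0  → end 0, rejected
w5: Trace: 2 -r-> 0 -p-> 0 -q-> 0 -q-> 0 -q-> 0 -p-> 0 -p-> 0  → end 0, rejected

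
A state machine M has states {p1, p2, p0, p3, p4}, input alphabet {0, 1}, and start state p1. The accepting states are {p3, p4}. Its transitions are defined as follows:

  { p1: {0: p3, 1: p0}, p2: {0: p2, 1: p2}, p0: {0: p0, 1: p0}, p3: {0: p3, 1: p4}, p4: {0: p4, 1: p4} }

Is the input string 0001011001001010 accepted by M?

Yes

p1 → p3 → p3 → p3 → p4 → p4 → p4 → p4 → p4 → p4 → p4 → p4 → p4 → p4 → p4 → p4 → p4
End state p4 is accepting.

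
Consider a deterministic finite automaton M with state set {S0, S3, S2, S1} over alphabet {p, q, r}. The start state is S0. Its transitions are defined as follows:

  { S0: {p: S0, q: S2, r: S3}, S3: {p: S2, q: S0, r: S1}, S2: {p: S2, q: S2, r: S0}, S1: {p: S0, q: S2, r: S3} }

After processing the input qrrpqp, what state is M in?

S2

start at S0
read 'q': S0 → S2
read 'r': S2 → S0
read 'r': S0 → S3
read 'p': S3 → S2
read 'q': S2 → S2
read 'p': S2 → S2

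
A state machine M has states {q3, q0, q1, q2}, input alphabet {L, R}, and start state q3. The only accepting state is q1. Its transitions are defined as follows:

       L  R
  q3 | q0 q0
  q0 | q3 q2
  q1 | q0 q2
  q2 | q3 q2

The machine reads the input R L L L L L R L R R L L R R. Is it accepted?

start at q3
read 'R': q3 → q0
read 'L': q0 → q3
read 'L': q3 → q0
read 'L': q0 → q3
read 'L': q3 → q0
read 'L': q0 → q3
read 'R': q3 → q0
read 'L': q0 → q3
read 'R': q3 → q0
read 'R': q0 → q2
read 'L': q2 → q3
read 'L': q3 → q0
read 'R': q0 → q2
read 'R': q2 → q2
End state q2 is not accepting.

No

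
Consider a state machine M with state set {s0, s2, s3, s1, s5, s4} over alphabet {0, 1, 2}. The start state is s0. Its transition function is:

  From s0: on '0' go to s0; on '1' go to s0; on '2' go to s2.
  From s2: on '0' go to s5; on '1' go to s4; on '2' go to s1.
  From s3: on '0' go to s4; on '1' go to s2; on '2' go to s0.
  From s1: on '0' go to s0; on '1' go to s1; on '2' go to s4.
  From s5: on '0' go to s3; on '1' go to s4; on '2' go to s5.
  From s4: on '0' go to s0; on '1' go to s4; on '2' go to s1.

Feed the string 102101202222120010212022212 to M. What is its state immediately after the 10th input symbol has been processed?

s0 → s0 → s0 → s2 → s4 → s0 → s0 → s2 → s5 → s5 → s5
After 10 symbols: s5.

s5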